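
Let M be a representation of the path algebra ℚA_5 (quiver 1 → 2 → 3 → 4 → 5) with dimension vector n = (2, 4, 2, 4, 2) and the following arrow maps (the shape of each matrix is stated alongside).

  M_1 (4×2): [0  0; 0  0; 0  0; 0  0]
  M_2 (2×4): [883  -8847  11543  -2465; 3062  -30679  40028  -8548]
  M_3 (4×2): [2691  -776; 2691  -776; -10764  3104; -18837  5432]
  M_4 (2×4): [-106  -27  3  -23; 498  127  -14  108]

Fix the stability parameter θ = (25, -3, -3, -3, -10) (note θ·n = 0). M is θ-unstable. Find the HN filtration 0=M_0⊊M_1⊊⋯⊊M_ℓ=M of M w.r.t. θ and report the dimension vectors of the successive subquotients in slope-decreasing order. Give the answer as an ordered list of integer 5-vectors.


Via rank(M_{q-1}∘⋯∘M_p): M ≅ I[1,1]^2, I[2,2]^2, I[2,3], I[2,5], I[4,4]^2, I[4,5].
μ_θ-semistable layers: μ^(1)=25; μ^(2)=-3; μ^(3)=-19/4; μ^(4)=-13/2

((2, 0, 0, 0, 0); (0, 3, 1, 2, 0); (0, 1, 1, 1, 1); (0, 0, 0, 1, 1))


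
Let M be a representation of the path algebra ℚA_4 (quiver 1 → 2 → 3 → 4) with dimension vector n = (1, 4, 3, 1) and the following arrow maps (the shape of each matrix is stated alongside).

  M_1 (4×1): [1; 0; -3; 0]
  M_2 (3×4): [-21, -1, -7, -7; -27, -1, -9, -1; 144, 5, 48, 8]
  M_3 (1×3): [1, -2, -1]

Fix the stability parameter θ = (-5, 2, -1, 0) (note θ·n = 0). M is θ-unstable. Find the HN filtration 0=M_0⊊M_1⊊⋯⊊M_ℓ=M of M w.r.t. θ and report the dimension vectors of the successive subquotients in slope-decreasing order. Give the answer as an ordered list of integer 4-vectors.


Interval decomposition of M: I[1,2], I[2,3]^2, I[2,4].
HN type (ℓ=4): μ^(1)=2; μ^(2)=1/2; μ^(3)=1/3; μ^(4)=-5

((0, 1, 0, 0); (0, 2, 2, 0); (0, 1, 1, 1); (1, 0, 0, 0))


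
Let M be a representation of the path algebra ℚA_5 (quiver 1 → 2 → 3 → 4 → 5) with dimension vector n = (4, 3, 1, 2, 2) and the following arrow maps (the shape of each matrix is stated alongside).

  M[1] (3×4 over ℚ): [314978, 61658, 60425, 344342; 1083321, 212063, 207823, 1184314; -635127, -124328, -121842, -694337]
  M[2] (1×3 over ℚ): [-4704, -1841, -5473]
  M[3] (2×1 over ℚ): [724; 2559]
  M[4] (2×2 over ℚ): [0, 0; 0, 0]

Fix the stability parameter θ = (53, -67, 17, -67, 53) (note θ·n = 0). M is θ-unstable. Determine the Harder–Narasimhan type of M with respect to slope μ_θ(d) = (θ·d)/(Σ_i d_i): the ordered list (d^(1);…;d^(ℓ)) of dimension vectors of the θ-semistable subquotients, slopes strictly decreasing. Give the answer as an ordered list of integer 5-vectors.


Barcode: M ≅ I[1,1], I[1,2]^2, I[1,4], I[4,4], I[5,5]^2. HN layers by μ_θ (4 steps, strictly decreasing):
  μ^(1)=53; μ^(2)=-7; μ^(3)=-16; μ^(4)=-67

((1, 0, 0, 0, 2); (2, 2, 0, 0, 0); (1, 1, 1, 1, 0); (0, 0, 0, 1, 0))


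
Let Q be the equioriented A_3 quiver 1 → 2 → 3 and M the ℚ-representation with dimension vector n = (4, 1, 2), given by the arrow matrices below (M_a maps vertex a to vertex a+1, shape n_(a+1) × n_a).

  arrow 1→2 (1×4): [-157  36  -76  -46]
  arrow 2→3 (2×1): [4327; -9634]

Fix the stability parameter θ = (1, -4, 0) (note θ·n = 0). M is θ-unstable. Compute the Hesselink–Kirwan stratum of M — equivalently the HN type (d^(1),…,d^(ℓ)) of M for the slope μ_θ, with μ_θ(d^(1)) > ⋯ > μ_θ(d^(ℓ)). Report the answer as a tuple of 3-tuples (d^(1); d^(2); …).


Barcode: M ≅ I[1,1]^3, I[1,3], I[3,3]. HN layers by μ_θ (3 steps, strictly decreasing):
  μ^(1)=1; μ^(2)=0; μ^(3)=-3/2

((3, 0, 0); (0, 0, 2); (1, 1, 0))


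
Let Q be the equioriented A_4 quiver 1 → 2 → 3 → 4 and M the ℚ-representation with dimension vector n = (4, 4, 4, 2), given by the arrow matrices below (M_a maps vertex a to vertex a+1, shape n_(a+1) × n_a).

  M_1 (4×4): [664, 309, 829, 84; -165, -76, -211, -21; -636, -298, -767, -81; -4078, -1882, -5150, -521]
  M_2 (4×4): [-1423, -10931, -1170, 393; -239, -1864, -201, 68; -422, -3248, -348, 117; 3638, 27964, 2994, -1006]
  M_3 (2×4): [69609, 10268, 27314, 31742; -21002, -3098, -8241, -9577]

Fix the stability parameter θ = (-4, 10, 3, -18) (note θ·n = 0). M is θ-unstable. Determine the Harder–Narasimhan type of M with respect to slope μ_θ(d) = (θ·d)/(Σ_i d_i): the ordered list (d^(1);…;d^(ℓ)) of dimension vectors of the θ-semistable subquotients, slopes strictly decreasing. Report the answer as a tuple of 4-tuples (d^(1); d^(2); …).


Via rank(M_{q-1}∘⋯∘M_p): M ≅ I[1,2], I[1,3], I[1,4]^2, I[3,3].
μ_θ-semistable layers: μ^(1)=10; μ^(2)=13/2; μ^(3)=3; μ^(4)=-5/3; μ^(5)=-4

((0, 1, 0, 0); (0, 1, 1, 0); (0, 0, 1, 0); (0, 2, 2, 2); (4, 0, 0, 0))


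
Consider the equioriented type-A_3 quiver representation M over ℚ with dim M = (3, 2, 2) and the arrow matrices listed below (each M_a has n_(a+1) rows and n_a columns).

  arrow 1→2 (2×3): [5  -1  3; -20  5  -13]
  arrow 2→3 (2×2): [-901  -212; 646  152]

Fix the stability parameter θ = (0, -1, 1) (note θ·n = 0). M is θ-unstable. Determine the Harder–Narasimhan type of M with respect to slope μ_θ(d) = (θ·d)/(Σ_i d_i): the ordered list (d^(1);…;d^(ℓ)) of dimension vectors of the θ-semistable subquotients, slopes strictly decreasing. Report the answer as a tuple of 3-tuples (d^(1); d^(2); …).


Barcode: M ≅ I[1,1], I[1,2], I[1,3], I[3,3]. HN layers by μ_θ (3 steps, strictly decreasing):
  μ^(1)=1; μ^(2)=0; μ^(3)=-1/2

((0, 0, 2); (1, 0, 0); (2, 2, 0))


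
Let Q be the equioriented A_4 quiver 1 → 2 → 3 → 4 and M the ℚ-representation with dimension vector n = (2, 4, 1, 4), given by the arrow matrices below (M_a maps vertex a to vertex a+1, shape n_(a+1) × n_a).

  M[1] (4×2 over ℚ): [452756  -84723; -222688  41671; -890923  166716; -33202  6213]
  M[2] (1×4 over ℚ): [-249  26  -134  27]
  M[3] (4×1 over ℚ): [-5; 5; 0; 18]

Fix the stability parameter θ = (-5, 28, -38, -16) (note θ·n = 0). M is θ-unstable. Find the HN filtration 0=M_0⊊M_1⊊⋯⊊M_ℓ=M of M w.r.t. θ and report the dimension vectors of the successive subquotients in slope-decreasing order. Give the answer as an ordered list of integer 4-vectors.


Via rank(M_{q-1}∘⋯∘M_p): M ≅ I[1,2], I[1,4], I[2,2]^2, I[4,4]^3.
μ_θ-semistable layers: μ^(1)=28; μ^(2)=-5; μ^(3)=-31/4; μ^(4)=-16

((0, 3, 0, 0); (1, 0, 0, 0); (1, 1, 1, 1); (0, 0, 0, 3))


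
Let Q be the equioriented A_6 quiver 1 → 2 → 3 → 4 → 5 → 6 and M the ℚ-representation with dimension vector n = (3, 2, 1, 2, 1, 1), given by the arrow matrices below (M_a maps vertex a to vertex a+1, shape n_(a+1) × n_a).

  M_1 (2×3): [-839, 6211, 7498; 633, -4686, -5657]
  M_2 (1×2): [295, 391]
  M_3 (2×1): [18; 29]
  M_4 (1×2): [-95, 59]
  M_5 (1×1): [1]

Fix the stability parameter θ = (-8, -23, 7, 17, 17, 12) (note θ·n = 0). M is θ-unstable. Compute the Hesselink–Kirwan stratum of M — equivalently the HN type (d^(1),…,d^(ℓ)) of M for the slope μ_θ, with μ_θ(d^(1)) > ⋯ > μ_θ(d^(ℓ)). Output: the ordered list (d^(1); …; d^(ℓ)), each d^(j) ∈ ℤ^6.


Via rank(M_{q-1}∘⋯∘M_p): M ≅ I[1,1], I[1,2], I[1,6], I[4,4].
μ_θ-semistable layers: μ^(1)=17; μ^(2)=46/3; μ^(3)=7; μ^(4)=-8; μ^(5)=-31/2

((0, 0, 0, 1, 0, 0); (0, 0, 0, 1, 1, 1); (0, 0, 1, 0, 0, 0); (1, 0, 0, 0, 0, 0); (2, 2, 0, 0, 0, 0))


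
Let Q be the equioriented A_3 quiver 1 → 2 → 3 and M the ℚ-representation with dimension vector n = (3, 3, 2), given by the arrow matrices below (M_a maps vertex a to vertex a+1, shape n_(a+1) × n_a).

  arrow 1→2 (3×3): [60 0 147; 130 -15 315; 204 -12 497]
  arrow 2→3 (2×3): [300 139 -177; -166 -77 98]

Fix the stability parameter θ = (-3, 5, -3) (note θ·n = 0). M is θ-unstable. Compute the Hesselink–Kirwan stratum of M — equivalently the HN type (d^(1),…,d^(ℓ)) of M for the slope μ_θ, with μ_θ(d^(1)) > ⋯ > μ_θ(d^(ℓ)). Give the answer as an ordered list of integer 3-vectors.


Barcode: M ≅ I[1,1], I[1,3]^2, I[2,2]. HN layers by μ_θ (3 steps, strictly decreasing):
  μ^(1)=5; μ^(2)=1; μ^(3)=-3

((0, 1, 0); (0, 2, 2); (3, 0, 0))


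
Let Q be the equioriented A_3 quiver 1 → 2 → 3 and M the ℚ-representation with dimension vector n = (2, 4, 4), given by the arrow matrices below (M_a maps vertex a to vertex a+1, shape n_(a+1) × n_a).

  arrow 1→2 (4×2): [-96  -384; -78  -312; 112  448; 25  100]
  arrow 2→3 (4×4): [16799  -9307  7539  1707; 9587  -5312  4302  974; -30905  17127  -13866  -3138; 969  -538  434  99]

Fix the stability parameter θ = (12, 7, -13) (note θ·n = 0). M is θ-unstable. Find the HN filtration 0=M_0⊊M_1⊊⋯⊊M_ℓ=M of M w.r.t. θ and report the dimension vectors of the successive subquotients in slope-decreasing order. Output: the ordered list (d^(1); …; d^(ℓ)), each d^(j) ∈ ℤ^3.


Barcode: M ≅ I[1,1], I[1,3], I[2,3]^3. HN layers by μ_θ (3 steps, strictly decreasing):
  μ^(1)=12; μ^(2)=2; μ^(3)=-3

((1, 0, 0); (1, 1, 1); (0, 3, 3))


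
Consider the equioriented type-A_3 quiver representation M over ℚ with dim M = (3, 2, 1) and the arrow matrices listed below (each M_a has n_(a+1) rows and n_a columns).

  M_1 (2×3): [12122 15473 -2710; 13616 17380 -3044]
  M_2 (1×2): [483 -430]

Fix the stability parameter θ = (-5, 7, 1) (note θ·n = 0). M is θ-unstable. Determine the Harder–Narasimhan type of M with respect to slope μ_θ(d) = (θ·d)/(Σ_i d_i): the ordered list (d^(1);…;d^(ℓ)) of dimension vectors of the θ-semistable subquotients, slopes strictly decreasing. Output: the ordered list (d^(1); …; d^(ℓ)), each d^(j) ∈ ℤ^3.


Via rank(M_{q-1}∘⋯∘M_p): M ≅ I[1,1], I[1,2], I[1,3].
μ_θ-semistable layers: μ^(1)=7; μ^(2)=4; μ^(3)=-5

((0, 1, 0); (0, 1, 1); (3, 0, 0))


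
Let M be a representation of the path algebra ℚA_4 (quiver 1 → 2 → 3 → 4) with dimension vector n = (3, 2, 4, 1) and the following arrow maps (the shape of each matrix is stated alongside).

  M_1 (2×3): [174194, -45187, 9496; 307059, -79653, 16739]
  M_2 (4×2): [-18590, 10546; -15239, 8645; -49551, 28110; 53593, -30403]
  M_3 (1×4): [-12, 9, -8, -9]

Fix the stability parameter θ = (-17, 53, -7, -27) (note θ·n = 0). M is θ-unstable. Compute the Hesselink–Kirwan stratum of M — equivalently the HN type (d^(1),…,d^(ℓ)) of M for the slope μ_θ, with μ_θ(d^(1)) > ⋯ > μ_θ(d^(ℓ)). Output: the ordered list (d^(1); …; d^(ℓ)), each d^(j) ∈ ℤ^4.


Via rank(M_{q-1}∘⋯∘M_p): M ≅ I[1,1], I[1,3]^2, I[3,3], I[3,4].
μ_θ-semistable layers: μ^(1)=23; μ^(2)=-7; μ^(3)=-17

((0, 2, 2, 0); (0, 0, 1, 0); (3, 0, 1, 1))


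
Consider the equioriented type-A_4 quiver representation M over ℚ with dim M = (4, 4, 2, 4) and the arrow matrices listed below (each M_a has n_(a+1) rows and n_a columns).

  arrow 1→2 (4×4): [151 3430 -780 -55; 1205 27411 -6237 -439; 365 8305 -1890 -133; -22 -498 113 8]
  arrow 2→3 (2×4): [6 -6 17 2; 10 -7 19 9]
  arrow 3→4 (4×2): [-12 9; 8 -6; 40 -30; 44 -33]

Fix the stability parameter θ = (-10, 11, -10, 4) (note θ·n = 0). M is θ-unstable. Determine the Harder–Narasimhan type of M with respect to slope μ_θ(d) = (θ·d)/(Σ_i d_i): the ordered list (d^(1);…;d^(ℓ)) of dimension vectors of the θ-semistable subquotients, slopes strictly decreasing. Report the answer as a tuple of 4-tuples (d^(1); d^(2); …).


Interval decomposition of M: I[1,2]^2, I[1,3], I[1,4], I[4,4]^3.
HN type (ℓ=4): μ^(1)=11; μ^(2)=4; μ^(3)=1/2; μ^(4)=-10

((0, 2, 0, 0); (0, 0, 0, 4); (0, 2, 2, 0); (4, 0, 0, 0))


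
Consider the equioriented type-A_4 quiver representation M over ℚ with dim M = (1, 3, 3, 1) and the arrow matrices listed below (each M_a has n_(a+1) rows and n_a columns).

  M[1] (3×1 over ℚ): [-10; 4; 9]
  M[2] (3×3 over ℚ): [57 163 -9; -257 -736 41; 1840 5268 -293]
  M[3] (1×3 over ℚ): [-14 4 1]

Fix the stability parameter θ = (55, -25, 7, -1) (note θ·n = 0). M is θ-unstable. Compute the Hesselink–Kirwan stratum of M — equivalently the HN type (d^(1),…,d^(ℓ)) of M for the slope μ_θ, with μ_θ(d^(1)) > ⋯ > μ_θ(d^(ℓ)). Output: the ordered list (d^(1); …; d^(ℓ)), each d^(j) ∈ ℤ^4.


Via rank(M_{q-1}∘⋯∘M_p): M ≅ I[1,4], I[2,3]^2.
μ_θ-semistable layers: μ^(1)=9; μ^(2)=7; μ^(3)=-25

((1, 1, 1, 1); (0, 0, 2, 0); (0, 2, 0, 0))


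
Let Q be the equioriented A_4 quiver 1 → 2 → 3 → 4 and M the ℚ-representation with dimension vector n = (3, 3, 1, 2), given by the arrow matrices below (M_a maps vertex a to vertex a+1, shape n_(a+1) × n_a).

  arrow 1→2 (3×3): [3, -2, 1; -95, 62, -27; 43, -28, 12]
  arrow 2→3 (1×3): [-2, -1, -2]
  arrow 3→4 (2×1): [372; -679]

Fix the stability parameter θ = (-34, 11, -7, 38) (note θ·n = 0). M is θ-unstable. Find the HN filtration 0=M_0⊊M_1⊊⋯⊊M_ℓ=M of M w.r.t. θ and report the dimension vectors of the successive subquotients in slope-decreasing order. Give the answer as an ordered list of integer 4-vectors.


Via rank(M_{q-1}∘⋯∘M_p): M ≅ I[1,1], I[1,2], I[1,4], I[2,2], I[4,4].
μ_θ-semistable layers: μ^(1)=38; μ^(2)=11; μ^(3)=2; μ^(4)=-34

((0, 0, 0, 2); (0, 2, 0, 0); (0, 1, 1, 0); (3, 0, 0, 0))


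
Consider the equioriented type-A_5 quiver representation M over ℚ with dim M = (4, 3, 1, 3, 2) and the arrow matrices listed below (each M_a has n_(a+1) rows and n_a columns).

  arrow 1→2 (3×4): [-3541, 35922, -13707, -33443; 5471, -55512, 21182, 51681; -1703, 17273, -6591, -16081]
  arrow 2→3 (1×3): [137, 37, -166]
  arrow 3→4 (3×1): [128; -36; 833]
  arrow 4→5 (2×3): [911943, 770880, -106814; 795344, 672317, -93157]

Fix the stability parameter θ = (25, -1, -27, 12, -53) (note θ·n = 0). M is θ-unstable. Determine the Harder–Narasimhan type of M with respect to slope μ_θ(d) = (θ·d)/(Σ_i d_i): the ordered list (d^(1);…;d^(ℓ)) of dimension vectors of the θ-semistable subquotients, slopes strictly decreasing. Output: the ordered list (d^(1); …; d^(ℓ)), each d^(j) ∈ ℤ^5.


Via rank(M_{q-1}∘⋯∘M_p): M ≅ I[1,1], I[1,2]^2, I[1,5], I[4,4], I[4,5].
μ_θ-semistable layers: μ^(1)=25; μ^(2)=12; μ^(3)=-44/5; μ^(4)=-41/2

((1, 0, 0, 0, 0); (2, 2, 0, 1, 0); (1, 1, 1, 1, 1); (0, 0, 0, 1, 1))


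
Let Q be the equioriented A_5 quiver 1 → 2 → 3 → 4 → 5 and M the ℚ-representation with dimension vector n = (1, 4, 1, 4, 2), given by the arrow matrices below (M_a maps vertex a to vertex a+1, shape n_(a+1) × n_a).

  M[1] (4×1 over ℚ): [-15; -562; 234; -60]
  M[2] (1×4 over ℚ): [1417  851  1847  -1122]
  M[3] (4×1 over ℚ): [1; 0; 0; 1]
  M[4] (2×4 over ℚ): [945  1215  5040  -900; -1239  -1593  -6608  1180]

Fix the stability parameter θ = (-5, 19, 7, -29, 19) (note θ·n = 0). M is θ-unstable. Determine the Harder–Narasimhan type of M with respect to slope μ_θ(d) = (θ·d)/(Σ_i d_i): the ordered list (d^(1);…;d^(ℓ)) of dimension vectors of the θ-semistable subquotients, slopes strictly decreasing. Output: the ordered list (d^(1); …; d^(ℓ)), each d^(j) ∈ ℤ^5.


Barcode: M ≅ I[1,5], I[2,2]^3, I[4,4]^3, I[5,5]. HN layers by μ_θ (4 steps, strictly decreasing):
  μ^(1)=19; μ^(2)=-1; μ^(3)=-5; μ^(4)=-29

((0, 3, 0, 0, 2); (0, 1, 1, 1, 0); (1, 0, 0, 0, 0); (0, 0, 0, 3, 0))


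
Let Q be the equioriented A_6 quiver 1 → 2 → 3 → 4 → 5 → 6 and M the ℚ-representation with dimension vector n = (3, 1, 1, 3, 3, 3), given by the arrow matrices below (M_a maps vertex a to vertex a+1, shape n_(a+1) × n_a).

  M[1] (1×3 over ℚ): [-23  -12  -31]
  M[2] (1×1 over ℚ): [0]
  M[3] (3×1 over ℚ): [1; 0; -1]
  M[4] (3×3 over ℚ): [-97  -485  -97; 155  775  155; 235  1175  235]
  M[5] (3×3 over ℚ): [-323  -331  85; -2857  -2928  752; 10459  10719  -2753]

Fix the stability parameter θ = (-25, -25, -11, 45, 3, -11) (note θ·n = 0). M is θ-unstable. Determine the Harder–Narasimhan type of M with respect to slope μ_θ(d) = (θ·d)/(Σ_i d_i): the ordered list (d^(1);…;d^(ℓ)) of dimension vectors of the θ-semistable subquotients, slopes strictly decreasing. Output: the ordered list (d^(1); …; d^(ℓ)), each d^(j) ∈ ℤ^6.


Interval decomposition of M: I[1,1]^2, I[1,2], I[3,4], I[4,4], I[4,6], I[5,5], I[5,6], I[6,6].
HN type (ℓ=6): μ^(1)=45; μ^(2)=37/3; μ^(3)=3; μ^(4)=-4; μ^(5)=-11; μ^(6)=-25

((0, 0, 0, 2, 0, 0); (0, 0, 0, 1, 1, 1); (0, 0, 0, 0, 1, 0); (0, 0, 0, 0, 1, 1); (0, 0, 1, 0, 0, 1); (3, 1, 0, 0, 0, 0))


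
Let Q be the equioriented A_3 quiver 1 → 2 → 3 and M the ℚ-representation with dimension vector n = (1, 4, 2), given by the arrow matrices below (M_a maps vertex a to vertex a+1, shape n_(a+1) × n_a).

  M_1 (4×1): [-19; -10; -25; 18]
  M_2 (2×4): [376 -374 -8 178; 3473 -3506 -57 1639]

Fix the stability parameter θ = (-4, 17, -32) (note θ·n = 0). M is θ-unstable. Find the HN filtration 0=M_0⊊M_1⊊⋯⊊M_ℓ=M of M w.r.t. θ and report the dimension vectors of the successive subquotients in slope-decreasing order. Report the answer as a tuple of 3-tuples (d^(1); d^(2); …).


Interval decomposition of M: I[1,2], I[2,2], I[2,3]^2.
HN type (ℓ=3): μ^(1)=17; μ^(2)=-4; μ^(3)=-15/2

((0, 2, 0); (1, 0, 0); (0, 2, 2))


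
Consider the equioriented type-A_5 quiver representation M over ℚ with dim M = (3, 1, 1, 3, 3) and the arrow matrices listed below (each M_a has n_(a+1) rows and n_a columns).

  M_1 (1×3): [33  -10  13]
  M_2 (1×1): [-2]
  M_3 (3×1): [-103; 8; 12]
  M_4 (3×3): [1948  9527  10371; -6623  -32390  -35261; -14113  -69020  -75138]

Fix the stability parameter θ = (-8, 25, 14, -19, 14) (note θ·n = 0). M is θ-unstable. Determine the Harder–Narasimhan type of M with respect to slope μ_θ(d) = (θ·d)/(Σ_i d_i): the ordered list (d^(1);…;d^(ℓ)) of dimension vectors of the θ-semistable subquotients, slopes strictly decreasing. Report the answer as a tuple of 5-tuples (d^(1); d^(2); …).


Interval decomposition of M: I[1,1]^2, I[1,5], I[4,5]^2.
HN type (ℓ=4): μ^(1)=14; μ^(2)=20/3; μ^(3)=-8; μ^(4)=-19

((0, 0, 0, 0, 3); (0, 1, 1, 1, 0); (3, 0, 0, 0, 0); (0, 0, 0, 2, 0))


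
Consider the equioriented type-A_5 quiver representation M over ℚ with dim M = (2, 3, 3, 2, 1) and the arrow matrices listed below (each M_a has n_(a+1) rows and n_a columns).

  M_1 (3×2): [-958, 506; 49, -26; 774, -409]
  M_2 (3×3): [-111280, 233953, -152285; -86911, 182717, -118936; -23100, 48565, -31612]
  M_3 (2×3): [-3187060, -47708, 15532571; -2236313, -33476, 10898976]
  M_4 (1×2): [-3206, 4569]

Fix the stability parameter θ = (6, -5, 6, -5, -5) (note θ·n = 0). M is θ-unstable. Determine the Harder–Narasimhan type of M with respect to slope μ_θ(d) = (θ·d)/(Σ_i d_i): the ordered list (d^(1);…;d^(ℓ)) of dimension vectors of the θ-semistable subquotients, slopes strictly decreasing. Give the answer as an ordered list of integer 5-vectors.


Barcode: M ≅ I[1,4], I[1,5], I[2,3]. HN layers by μ_θ (4 steps, strictly decreasing):
  μ^(1)=6; μ^(2)=1/2; μ^(3)=-3/5; μ^(4)=-5

((0, 0, 1, 0, 0); (1, 1, 1, 1, 0); (1, 1, 1, 1, 1); (0, 1, 0, 0, 0))


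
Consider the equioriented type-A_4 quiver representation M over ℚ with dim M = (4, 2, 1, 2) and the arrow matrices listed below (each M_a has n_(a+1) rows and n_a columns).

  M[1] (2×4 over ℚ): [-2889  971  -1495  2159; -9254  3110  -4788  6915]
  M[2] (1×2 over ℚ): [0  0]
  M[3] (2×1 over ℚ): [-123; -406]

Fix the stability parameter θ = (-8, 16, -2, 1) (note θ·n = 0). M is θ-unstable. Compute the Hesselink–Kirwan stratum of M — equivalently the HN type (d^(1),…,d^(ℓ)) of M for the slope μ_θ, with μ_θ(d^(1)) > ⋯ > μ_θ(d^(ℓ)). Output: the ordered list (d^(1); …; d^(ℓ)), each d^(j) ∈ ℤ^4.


Via rank(M_{q-1}∘⋯∘M_p): M ≅ I[1,1]^2, I[1,2]^2, I[3,4], I[4,4].
μ_θ-semistable layers: μ^(1)=16; μ^(2)=1; μ^(3)=-2; μ^(4)=-8

((0, 2, 0, 0); (0, 0, 0, 2); (0, 0, 1, 0); (4, 0, 0, 0))


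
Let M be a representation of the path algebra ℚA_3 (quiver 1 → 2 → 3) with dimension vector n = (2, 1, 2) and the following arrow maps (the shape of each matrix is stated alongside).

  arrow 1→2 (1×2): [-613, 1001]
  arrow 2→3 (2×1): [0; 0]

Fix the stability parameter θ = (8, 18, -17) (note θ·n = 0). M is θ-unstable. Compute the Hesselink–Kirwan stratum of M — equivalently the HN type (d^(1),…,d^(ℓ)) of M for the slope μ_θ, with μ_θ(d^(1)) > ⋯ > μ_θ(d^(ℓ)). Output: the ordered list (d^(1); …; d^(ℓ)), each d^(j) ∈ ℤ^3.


Via rank(M_{q-1}∘⋯∘M_p): M ≅ I[1,1], I[1,2], I[3,3]^2.
μ_θ-semistable layers: μ^(1)=18; μ^(2)=8; μ^(3)=-17

((0, 1, 0); (2, 0, 0); (0, 0, 2))


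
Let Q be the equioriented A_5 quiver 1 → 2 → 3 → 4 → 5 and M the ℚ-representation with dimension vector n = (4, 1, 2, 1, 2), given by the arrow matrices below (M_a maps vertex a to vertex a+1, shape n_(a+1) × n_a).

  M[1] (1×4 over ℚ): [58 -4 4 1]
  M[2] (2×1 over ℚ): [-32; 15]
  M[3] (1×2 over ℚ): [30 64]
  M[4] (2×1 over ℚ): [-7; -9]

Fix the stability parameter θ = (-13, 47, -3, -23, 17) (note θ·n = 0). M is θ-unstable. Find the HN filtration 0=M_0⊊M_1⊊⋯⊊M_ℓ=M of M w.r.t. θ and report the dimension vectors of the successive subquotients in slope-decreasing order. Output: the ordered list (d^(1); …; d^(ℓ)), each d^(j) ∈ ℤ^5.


Via rank(M_{q-1}∘⋯∘M_p): M ≅ I[1,1]^3, I[1,3], I[3,5], I[5,5].
μ_θ-semistable layers: μ^(1)=22; μ^(2)=17; μ^(3)=-13

((0, 1, 1, 0, 0); (0, 0, 0, 0, 2); (4, 0, 1, 1, 0))


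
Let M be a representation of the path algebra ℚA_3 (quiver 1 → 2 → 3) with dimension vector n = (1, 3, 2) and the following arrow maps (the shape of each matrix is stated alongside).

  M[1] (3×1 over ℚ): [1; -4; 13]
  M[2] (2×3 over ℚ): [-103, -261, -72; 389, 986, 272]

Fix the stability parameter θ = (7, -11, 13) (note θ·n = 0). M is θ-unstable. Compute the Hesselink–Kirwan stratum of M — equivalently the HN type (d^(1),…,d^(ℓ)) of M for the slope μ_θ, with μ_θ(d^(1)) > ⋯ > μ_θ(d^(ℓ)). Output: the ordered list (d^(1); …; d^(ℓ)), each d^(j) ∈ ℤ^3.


Interval decomposition of M: I[1,3], I[2,2], I[2,3].
HN type (ℓ=3): μ^(1)=13; μ^(2)=-2; μ^(3)=-11

((0, 0, 2); (1, 1, 0); (0, 2, 0))


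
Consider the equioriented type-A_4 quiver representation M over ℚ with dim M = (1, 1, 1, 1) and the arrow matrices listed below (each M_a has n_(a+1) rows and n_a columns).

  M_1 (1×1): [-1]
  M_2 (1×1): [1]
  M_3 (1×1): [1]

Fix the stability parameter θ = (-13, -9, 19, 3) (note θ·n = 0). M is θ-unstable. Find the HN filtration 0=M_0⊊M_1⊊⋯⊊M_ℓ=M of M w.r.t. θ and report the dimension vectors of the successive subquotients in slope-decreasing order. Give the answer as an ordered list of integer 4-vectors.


Interval decomposition of M: I[1,4].
HN type (ℓ=3): μ^(1)=11; μ^(2)=-9; μ^(3)=-13

((0, 0, 1, 1); (0, 1, 0, 0); (1, 0, 0, 0))


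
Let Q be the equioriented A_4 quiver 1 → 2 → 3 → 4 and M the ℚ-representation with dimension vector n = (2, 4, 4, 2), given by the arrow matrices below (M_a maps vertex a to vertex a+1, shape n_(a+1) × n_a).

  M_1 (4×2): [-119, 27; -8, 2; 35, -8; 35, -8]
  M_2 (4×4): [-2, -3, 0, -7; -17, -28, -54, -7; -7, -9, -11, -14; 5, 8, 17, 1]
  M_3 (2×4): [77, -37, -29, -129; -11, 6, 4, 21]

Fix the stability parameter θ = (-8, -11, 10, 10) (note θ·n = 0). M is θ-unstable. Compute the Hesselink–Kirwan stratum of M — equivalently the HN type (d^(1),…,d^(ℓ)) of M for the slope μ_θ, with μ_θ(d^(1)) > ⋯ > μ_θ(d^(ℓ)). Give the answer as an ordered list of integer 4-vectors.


Barcode: M ≅ I[1,3], I[1,4], I[2,2], I[2,4], I[3,3]. HN layers by μ_θ (3 steps, strictly decreasing):
  μ^(1)=10; μ^(2)=-19/2; μ^(3)=-11

((0, 0, 4, 2); (2, 2, 0, 0); (0, 2, 0, 0))


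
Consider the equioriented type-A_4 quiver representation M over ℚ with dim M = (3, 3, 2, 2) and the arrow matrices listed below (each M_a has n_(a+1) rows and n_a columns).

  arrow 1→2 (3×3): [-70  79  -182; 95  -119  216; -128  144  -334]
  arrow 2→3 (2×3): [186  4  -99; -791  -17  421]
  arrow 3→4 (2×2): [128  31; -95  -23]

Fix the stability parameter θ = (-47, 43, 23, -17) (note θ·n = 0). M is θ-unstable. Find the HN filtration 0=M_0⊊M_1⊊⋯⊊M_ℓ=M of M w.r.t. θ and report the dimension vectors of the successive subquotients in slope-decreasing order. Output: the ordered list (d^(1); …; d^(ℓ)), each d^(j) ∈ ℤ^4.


Interval decomposition of M: I[1,2], I[1,4]^2.
HN type (ℓ=3): μ^(1)=43; μ^(2)=49/3; μ^(3)=-47

((0, 1, 0, 0); (0, 2, 2, 2); (3, 0, 0, 0))


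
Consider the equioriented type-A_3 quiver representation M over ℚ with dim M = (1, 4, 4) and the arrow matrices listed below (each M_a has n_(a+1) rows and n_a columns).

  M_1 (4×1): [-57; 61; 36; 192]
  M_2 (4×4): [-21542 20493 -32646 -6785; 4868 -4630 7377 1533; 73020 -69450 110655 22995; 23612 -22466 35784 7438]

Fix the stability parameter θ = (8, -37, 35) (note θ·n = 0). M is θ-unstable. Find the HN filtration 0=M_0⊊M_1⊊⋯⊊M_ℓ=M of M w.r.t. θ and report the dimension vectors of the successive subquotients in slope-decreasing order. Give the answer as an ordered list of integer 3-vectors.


Interval decomposition of M: I[1,3], I[2,2]^2, I[2,3], I[3,3]^2.
HN type (ℓ=3): μ^(1)=35; μ^(2)=-29/2; μ^(3)=-37

((0, 0, 4); (1, 1, 0); (0, 3, 0))


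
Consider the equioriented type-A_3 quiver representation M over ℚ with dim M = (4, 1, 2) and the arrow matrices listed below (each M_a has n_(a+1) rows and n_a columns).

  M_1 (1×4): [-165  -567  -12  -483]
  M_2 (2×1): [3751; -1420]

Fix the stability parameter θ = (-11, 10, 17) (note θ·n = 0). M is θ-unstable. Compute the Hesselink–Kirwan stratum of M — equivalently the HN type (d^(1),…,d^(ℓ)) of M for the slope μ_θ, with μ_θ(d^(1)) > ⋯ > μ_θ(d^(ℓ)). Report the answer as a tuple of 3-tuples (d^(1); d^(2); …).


Via rank(M_{q-1}∘⋯∘M_p): M ≅ I[1,1]^3, I[1,3], I[3,3].
μ_θ-semistable layers: μ^(1)=17; μ^(2)=10; μ^(3)=-11

((0, 0, 2); (0, 1, 0); (4, 0, 0))


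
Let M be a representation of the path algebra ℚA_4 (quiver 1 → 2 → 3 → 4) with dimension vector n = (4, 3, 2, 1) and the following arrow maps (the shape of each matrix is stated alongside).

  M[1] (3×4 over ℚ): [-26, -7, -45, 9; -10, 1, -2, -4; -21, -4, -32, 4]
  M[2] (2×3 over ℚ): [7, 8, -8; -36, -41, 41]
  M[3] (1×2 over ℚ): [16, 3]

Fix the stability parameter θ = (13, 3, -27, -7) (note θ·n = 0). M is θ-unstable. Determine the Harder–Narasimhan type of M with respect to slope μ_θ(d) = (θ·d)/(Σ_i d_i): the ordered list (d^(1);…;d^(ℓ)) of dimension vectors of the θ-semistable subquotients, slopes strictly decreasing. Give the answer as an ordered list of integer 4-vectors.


Via rank(M_{q-1}∘⋯∘M_p): M ≅ I[1,1], I[1,2], I[1,3], I[1,4].
μ_θ-semistable layers: μ^(1)=13; μ^(2)=8; μ^(3)=-11/3; μ^(4)=-9/2

((1, 0, 0, 0); (1, 1, 0, 0); (1, 1, 1, 0); (1, 1, 1, 1))


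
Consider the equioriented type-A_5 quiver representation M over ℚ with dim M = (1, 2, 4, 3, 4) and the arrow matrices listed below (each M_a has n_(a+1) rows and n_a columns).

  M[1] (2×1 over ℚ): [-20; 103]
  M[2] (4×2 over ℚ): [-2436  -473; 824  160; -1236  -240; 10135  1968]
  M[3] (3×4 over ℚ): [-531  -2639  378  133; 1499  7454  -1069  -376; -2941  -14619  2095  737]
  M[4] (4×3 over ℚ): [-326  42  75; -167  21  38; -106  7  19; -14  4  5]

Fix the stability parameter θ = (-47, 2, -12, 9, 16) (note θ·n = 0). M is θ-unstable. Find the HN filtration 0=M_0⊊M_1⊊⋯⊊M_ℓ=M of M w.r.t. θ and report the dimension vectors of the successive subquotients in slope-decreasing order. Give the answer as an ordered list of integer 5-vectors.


Barcode: M ≅ I[1,5], I[2,5], I[3,3], I[3,5], I[5,5]. HN layers by μ_θ (5 steps, strictly decreasing):
  μ^(1)=16; μ^(2)=9; μ^(3)=-5; μ^(4)=-12; μ^(5)=-47

((0, 0, 0, 0, 4); (0, 0, 0, 3, 0); (0, 2, 2, 0, 0); (0, 0, 2, 0, 0); (1, 0, 0, 0, 0))


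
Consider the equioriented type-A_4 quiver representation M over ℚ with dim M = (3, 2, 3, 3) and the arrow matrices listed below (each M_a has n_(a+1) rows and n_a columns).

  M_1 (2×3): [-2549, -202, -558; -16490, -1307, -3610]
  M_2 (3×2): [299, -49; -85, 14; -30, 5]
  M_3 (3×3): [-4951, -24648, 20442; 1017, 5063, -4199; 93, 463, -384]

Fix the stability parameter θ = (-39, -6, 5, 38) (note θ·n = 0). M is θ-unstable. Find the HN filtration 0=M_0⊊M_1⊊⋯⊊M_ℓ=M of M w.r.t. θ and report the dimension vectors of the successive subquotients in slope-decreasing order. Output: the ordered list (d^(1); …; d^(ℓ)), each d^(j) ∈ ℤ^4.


Via rank(M_{q-1}∘⋯∘M_p): M ≅ I[1,1], I[1,4]^2, I[3,4].
μ_θ-semistable layers: μ^(1)=38; μ^(2)=5; μ^(3)=-6; μ^(4)=-39

((0, 0, 0, 3); (0, 0, 3, 0); (0, 2, 0, 0); (3, 0, 0, 0))


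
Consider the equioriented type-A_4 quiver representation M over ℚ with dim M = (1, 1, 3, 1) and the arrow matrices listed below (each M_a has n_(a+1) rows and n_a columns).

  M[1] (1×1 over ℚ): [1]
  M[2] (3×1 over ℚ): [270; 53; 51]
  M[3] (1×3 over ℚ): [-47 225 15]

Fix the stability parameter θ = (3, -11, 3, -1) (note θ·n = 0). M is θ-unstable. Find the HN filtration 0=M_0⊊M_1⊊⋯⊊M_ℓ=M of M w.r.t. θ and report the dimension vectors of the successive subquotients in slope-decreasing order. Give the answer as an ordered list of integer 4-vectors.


Barcode: M ≅ I[1,3], I[3,3], I[3,4]. HN layers by μ_θ (3 steps, strictly decreasing):
  μ^(1)=3; μ^(2)=1; μ^(3)=-4

((0, 0, 2, 0); (0, 0, 1, 1); (1, 1, 0, 0))


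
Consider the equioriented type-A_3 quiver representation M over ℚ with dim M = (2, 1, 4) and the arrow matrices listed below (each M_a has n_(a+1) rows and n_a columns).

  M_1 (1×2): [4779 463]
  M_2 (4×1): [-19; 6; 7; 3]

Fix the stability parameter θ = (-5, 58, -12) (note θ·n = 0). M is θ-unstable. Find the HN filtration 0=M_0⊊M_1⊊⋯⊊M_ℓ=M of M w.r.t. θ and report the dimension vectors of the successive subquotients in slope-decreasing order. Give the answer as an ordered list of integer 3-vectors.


Via rank(M_{q-1}∘⋯∘M_p): M ≅ I[1,1], I[1,3], I[3,3]^3.
μ_θ-semistable layers: μ^(1)=23; μ^(2)=-5; μ^(3)=-12

((0, 1, 1); (2, 0, 0); (0, 0, 3))


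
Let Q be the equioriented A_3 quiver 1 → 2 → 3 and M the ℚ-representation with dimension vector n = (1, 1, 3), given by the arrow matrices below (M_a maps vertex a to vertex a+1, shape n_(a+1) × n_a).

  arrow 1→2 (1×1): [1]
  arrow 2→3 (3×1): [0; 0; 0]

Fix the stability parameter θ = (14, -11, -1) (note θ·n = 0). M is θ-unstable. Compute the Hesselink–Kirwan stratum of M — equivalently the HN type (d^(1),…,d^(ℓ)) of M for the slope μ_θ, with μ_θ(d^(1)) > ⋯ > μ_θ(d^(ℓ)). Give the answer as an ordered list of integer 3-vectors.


Via rank(M_{q-1}∘⋯∘M_p): M ≅ I[1,2], I[3,3]^3.
μ_θ-semistable layers: μ^(1)=3/2; μ^(2)=-1

((1, 1, 0); (0, 0, 3))


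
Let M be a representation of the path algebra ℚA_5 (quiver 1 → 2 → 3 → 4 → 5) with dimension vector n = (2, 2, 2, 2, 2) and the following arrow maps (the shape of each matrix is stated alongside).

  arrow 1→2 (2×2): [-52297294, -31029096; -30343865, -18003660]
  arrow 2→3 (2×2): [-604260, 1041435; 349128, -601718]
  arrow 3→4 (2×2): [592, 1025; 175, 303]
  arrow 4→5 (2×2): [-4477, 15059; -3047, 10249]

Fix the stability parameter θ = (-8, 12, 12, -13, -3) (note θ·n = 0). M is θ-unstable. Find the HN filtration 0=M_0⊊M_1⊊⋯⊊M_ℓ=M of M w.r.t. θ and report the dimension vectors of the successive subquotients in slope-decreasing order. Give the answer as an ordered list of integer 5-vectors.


Via rank(M_{q-1}∘⋯∘M_p): M ≅ I[1,1], I[1,5], I[2,2], I[3,4], I[5,5].
μ_θ-semistable layers: μ^(1)=12; μ^(2)=2; μ^(3)=-1/2; μ^(4)=-3; μ^(5)=-8

((0, 1, 0, 0, 0); (0, 1, 1, 1, 1); (0, 0, 1, 1, 0); (0, 0, 0, 0, 1); (2, 0, 0, 0, 0))


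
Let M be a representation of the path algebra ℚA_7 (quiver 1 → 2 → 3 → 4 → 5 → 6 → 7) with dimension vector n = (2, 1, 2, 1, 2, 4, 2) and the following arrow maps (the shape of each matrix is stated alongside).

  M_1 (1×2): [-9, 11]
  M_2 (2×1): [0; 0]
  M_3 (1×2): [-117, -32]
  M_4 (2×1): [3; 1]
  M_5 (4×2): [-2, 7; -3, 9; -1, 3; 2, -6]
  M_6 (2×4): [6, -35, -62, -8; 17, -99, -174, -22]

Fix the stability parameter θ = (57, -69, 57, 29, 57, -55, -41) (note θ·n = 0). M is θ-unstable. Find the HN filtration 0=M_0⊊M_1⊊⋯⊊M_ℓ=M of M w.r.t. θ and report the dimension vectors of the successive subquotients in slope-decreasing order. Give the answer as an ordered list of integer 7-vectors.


Barcode: M ≅ I[1,1], I[1,2], I[3,3], I[3,7], I[5,7], I[6,6]^2. HN layers by μ_θ (5 steps, strictly decreasing):
  μ^(1)=57; μ^(2)=47/5; μ^(3)=-6; μ^(4)=-13; μ^(5)=-55

((1, 0, 1, 0, 0, 0, 0); (0, 0, 1, 1, 1, 1, 1); (1, 1, 0, 0, 0, 0, 0); (0, 0, 0, 0, 1, 1, 1); (0, 0, 0, 0, 0, 2, 0))


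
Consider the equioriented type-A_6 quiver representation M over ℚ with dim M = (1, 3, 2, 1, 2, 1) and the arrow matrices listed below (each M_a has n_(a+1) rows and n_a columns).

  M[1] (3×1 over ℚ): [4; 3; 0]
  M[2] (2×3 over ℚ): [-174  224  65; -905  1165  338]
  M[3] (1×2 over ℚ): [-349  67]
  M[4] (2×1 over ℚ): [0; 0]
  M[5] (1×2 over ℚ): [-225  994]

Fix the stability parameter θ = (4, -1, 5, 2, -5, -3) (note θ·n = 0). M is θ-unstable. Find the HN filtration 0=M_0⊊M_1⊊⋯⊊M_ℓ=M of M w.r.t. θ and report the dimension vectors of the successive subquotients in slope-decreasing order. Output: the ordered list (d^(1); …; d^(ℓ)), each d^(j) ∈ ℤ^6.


Interval decomposition of M: I[1,4], I[2,2], I[2,3], I[5,5], I[5,6].
HN type (ℓ=6): μ^(1)=5; μ^(2)=7/2; μ^(3)=3/2; μ^(4)=-1; μ^(5)=-3; μ^(6)=-5

((0, 0, 1, 0, 0, 0); (0, 0, 1, 1, 0, 0); (1, 1, 0, 0, 0, 0); (0, 2, 0, 0, 0, 0); (0, 0, 0, 0, 0, 1); (0, 0, 0, 0, 2, 0))


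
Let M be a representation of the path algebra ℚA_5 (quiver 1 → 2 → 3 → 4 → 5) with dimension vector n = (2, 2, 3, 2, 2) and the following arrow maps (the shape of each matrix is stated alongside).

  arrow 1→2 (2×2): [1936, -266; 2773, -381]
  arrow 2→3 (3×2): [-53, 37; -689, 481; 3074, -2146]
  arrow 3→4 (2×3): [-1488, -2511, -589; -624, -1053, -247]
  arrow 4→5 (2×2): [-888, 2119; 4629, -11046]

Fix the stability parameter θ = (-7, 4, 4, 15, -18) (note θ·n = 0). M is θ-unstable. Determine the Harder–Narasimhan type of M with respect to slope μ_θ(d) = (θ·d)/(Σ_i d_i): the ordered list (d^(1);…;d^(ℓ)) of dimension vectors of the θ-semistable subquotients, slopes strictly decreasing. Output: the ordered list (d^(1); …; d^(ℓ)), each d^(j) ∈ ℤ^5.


Barcode: M ≅ I[1,2], I[1,5], I[3,3]^2, I[4,5]. HN layers by μ_θ (4 steps, strictly decreasing):
  μ^(1)=4; μ^(2)=5/4; μ^(3)=-3/2; μ^(4)=-7

((0, 1, 2, 0, 0); (0, 1, 1, 1, 1); (0, 0, 0, 1, 1); (2, 0, 0, 0, 0))


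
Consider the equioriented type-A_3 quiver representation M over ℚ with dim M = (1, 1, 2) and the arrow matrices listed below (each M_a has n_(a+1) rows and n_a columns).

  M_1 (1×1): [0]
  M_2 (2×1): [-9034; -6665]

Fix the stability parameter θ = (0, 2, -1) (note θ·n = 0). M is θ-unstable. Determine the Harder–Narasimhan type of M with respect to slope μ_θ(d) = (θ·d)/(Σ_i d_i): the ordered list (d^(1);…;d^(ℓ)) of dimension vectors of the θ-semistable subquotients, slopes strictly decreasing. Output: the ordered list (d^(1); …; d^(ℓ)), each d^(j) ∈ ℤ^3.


Via rank(M_{q-1}∘⋯∘M_p): M ≅ I[1,1], I[2,3], I[3,3].
μ_θ-semistable layers: μ^(1)=1/2; μ^(2)=0; μ^(3)=-1

((0, 1, 1); (1, 0, 0); (0, 0, 1))


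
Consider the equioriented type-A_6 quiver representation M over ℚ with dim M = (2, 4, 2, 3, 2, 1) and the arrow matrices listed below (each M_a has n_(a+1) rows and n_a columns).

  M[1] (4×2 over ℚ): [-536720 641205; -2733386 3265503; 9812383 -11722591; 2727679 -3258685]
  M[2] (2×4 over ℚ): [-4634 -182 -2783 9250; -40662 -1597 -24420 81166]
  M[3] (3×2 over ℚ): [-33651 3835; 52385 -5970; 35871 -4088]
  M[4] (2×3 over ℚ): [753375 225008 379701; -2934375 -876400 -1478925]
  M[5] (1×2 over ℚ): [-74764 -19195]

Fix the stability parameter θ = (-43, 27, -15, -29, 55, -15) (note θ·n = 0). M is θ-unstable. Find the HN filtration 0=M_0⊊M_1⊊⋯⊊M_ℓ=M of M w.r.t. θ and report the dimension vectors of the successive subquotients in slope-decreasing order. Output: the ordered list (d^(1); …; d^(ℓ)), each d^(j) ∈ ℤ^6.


Interval decomposition of M: I[1,4], I[1,6], I[2,2]^2, I[4,4], I[5,5].
HN type (ℓ=6): μ^(1)=55; μ^(2)=27; μ^(3)=20; μ^(4)=-17/3; μ^(5)=-29; μ^(6)=-43

((0, 0, 0, 0, 1, 0); (0, 2, 0, 0, 0, 0); (0, 0, 0, 0, 1, 1); (0, 2, 2, 2, 0, 0); (0, 0, 0, 1, 0, 0); (2, 0, 0, 0, 0, 0))


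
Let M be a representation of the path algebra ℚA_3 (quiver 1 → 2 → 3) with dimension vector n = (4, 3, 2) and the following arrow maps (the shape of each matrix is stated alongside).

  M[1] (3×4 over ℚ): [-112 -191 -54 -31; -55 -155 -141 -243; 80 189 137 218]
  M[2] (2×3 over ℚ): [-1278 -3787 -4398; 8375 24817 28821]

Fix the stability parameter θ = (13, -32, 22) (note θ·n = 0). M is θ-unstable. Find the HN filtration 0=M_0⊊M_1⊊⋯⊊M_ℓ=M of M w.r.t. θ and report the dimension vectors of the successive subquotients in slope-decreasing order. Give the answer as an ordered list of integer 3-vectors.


Barcode: M ≅ I[1,1], I[1,2], I[1,3]^2. HN layers by μ_θ (3 steps, strictly decreasing):
  μ^(1)=22; μ^(2)=13; μ^(3)=-19/2

((0, 0, 2); (1, 0, 0); (3, 3, 0))


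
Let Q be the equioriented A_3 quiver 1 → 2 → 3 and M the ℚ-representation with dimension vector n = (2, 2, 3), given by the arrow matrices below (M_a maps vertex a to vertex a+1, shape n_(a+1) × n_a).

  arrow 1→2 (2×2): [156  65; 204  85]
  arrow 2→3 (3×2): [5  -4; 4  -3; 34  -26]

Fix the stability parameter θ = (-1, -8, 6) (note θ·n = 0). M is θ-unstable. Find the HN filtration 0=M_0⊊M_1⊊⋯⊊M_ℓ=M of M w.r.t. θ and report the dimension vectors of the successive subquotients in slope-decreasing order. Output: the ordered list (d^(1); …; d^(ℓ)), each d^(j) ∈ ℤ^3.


Interval decomposition of M: I[1,1], I[1,3], I[2,3], I[3,3].
HN type (ℓ=4): μ^(1)=6; μ^(2)=-1; μ^(3)=-9/2; μ^(4)=-8

((0, 0, 3); (1, 0, 0); (1, 1, 0); (0, 1, 0))


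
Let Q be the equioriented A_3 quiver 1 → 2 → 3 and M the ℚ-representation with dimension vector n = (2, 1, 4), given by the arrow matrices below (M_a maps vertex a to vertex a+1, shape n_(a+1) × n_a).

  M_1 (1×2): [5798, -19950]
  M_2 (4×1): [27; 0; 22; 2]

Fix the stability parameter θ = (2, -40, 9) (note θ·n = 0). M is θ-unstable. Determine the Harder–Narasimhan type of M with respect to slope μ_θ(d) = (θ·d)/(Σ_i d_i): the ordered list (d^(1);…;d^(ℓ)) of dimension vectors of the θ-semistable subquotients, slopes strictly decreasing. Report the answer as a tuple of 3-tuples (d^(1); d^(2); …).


Interval decomposition of M: I[1,1], I[1,3], I[3,3]^3.
HN type (ℓ=3): μ^(1)=9; μ^(2)=2; μ^(3)=-19

((0, 0, 4); (1, 0, 0); (1, 1, 0))


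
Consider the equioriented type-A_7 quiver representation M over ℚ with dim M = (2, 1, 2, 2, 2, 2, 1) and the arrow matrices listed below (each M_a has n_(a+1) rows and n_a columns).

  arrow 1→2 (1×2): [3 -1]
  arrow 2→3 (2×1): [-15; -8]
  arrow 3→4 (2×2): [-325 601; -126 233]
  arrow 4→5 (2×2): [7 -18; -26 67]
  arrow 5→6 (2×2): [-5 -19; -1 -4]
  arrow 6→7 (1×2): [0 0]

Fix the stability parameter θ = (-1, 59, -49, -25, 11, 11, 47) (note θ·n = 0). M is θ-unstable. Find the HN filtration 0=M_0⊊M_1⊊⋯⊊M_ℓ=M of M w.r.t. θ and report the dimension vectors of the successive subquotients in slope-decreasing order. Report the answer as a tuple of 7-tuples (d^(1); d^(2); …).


Via rank(M_{q-1}∘⋯∘M_p): M ≅ I[1,1], I[1,6], I[3,6], I[7,7].
μ_θ-semistable layers: μ^(1)=47; μ^(2)=11; μ^(3)=-1; μ^(4)=-4; μ^(5)=-25; μ^(6)=-49

((0, 0, 0, 0, 0, 0, 1); (0, 0, 0, 0, 2, 2, 0); (1, 0, 0, 0, 0, 0, 0); (1, 1, 1, 1, 0, 0, 0); (0, 0, 0, 1, 0, 0, 0); (0, 0, 1, 0, 0, 0, 0))
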